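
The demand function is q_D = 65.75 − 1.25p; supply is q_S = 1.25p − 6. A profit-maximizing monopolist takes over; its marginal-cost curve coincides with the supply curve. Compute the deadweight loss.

79.33

In inverse form: demand p = 52.6 − 0.8q, supply p = 4.8 + 0.8q.
Competitive equilibrium: 52.6 − 0.8q = 4.8 + 0.8q → q* = 29.875, p* = 28.7.
Marginal revenue: MR = 52.6 − 1.6q. Set MR = MC: 52.6 − 1.6q = 4.8 + 0.8q → q_m = 19.9167.
Price p_m = 52.6 − 0.8·19.9167 = 36.6666; MC(q_m) = 4.8 + 0.8·19.9167 = 20.7334.
Competitive q* = 29.875, so Δq = 9.9583; wedge = 36.6666 − 20.7334 = 15.9332.
The triangle = ½ × 9.9583 × 15.9332 = 79.33.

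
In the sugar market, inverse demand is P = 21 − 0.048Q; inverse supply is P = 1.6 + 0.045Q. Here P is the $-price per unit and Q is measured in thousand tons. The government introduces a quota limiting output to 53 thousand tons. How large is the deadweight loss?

Competitive equilibrium: 21 − 0.048Q = 1.6 + 0.045Q → Q* = 208.6022, P* = 10.9871.
At Q = 53: demand price = 21 − 0.048·53 = 18.456; supply price = 1.6 + 0.045·53 = 3.985.
ΔQ = 208.6022 − 53 = 155.6022; wedge = 18.456 − 3.985 = 14.471.
Deadweight loss = ½ × 155.6022 × 14.471 = $1125.86 thousand.

$1125.86 thousand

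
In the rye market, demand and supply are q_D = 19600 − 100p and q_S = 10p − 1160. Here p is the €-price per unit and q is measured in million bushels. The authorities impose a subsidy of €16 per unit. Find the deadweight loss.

In inverse form: demand p = 196 − 0.01q, supply p = 116 + 0.1q.
Competitive equilibrium: 196 − 0.01q = 116 + 0.1q → q* = 727.2727, p* = 188.7273.
The subsidy lowers effective supply by 16: p = 100 + 0.1q.
New quantity: 196 − 0.01q = 100 + 0.1q → q' = 872.7273.
Overproduction Δq = 872.7273 − 727.2727 = 145.4546; wedge = subsidy = 16.
DWL = ½ × 145.4546 × 16 = €1163.64 million.

€1163.64 million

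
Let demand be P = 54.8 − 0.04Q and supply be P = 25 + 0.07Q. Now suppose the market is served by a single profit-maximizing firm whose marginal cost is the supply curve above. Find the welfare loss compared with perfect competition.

287.04

Competitive equilibrium: 54.8 − 0.04Q = 25 + 0.07Q → Q* = 270.9091, P* = 43.9636.
Marginal revenue: MR = 54.8 − 0.08Q. Set MR = MC: 54.8 − 0.08Q = 25 + 0.07Q → Q_m = 198.6667.
Price P_m = 54.8 − 0.04·198.6667 = 46.8533; MC(Q_m) = 25 + 0.07·198.6667 = 38.9067.
Competitive Q* = 270.9091, so ΔQ = 72.2424; wedge = 46.8533 − 38.9067 = 7.9466.
DWL = ½ × 72.2424 × 7.9466 = 287.04.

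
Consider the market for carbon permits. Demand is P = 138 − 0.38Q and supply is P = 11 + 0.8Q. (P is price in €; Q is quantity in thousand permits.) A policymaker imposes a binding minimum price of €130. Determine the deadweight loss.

Competitive equilibrium: 138 − 0.38Q = 11 + 0.8Q → Q* = 107.6271, P* = 97.1017.
At the floor P = 130, quantity demanded = (138 − 130)/0.38 = 21.0526.
Sellers' marginal cost at Q' = 21.0526: 11 + 0.8·21.0526 = 27.8421.
ΔQ = 107.6271 − 21.0526 = 86.5745; wedge = 130 − 27.8421 = 102.1579.
The triangle = ½ × 86.5745 × 102.1579 = €4422.13 thousand.

€4422.13 thousand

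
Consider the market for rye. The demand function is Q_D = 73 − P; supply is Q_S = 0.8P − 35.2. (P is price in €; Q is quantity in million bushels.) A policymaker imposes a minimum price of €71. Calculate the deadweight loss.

In inverse form: demand P = 73 − Q, supply P = 44 + 1.25Q.
Competitive equilibrium: 73 − Q = 44 + 1.25Q → Q* = 12.8889, P* = 60.1111.
At the floor P = 71, quantity demanded = (73 − 71)/1 = 2.
Sellers' marginal cost at Q' = 2: 44 + 1.25·2 = 46.5.
ΔQ = 12.8889 − 2 = 10.8889; wedge = 71 − 46.5 = 24.5.
Welfare loss = ½ × 10.8889 × 24.5 = €133.39 million.

€133.39 million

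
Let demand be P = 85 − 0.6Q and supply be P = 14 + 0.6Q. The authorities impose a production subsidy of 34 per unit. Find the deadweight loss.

481.67

Competitive equilibrium: 85 − 0.6Q = 14 + 0.6Q → Q* = 59.1667, P* = 49.5.
The subsidy lowers effective supply by 34: P = 0.6Q − 20.
New quantity: 85 − 0.6Q = 0.6Q − 20 → Q' = 87.5.
Overproduction ΔQ = 87.5 − 59.1667 = 28.3333; wedge = subsidy = 34.
The triangle = ½ × 28.3333 × 34 = 481.67.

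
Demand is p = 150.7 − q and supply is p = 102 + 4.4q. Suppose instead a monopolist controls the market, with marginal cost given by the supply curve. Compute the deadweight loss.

Competitive equilibrium: 150.7 − q = 102 + 4.4q → q* = 9.0185, p* = 141.6815.
Marginal revenue: MR = 150.7 − 2q. Set MR = MC: 150.7 − 2q = 102 + 4.4q → q_m = 7.6094.
Price p_m = 150.7 − 1·7.6094 = 143.0906; MC(q_m) = 102 + 4.4·7.6094 = 135.4814.
Competitive q* = 9.0185, so Δq = 1.4091; wedge = 143.0906 − 135.4814 = 7.6092.
The triangle = ½ × 1.4091 × 7.6092 = 5.36.

5.36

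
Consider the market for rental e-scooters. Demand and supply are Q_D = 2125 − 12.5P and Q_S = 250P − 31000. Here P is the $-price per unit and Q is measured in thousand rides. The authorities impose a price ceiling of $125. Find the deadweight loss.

In inverse form: demand P = 170 − 0.08Q, supply P = 124 + 0.004Q.
Competitive equilibrium: 170 − 0.08Q = 124 + 0.004Q → Q* = 547.619, P* = 126.1905.
At the ceiling P = 125, quantity supplied = (125 − 124)/0.004 = 250.
Willingness to pay at Q' = 250: 170 − 0.08·250 = 150.
ΔQ = 547.619 − 250 = 297.619; wedge = 150 − 125 = 25.
DWL = ½ × 297.619 × 25 = $3720.24 thousand.

$3720.24 thousand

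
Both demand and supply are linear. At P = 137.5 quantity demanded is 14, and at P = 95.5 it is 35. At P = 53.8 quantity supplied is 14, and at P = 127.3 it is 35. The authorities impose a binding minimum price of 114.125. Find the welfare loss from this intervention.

Demand slope = (95.5 − 137.5)/(35 − 14) = −2, so P = 165.5 − 2Q.
Supply slope = (127.3 − 53.8)/(35 − 14) = 3.5, so P = 4.8 + 3.5Q.
Competitive equilibrium: 165.5 − 2Q = 4.8 + 3.5Q → Q* = 29.2182, P* = 107.0636.
At the floor P = 114.125, quantity demanded = (165.5 − 114.125)/2 = 25.6875.
Sellers' marginal cost at Q' = 25.6875: 4.8 + 3.5·25.6875 = 94.7063.
ΔQ = 29.2182 − 25.6875 = 3.5307; wedge = 114.125 − 94.7063 = 19.4187.
Welfare loss = ½ × 3.5307 × 19.4187 = 34.28.

34.28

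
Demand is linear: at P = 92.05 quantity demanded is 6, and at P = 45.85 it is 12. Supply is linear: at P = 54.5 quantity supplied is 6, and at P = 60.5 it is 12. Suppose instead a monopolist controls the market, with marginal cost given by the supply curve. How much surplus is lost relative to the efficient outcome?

102.05

Demand slope = (45.85 − 92.05)/(12 − 6) = −7.7, so P = 138.25 − 7.7Q.
Supply slope = (60.5 − 54.5)/(12 − 6) = 1, so P = 48.5 + Q.
Competitive equilibrium: 138.25 − 7.7Q = 48.5 + Q → Q* = 10.3161, P* = 58.8161.
Marginal revenue: MR = 138.25 − 15.4Q. Set MR = MC: 138.25 − 15.4Q = 48.5 + Q → Q_m = 5.4726.
Price P_m = 138.25 − 7.7·5.4726 = 96.111; MC(Q_m) = 48.5 + 1·5.4726 = 53.9726.
Competitive Q* = 10.3161, so ΔQ = 4.8435; wedge = 96.111 − 53.9726 = 42.1384.
DWL = ½ × 4.8435 × 42.1384 = 102.05.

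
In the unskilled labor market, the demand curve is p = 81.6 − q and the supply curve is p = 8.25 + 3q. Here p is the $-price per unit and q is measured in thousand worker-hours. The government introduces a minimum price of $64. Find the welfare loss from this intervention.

Competitive equilibrium: 81.6 − q = 8.25 + 3q → q* = 18.3375, p* = 63.2625.
At the floor p = 64, quantity demanded = (81.6 − 64)/1 = 17.6.
Sellers' marginal cost at q' = 17.6: 8.25 + 3·17.6 = 61.05.
Δq = 18.3375 − 17.6 = 0.7375; wedge = 64 − 61.05 = 2.95.
DWL = ½ × 0.7375 × 2.95 = $1.09 thousand.

$1.09 thousand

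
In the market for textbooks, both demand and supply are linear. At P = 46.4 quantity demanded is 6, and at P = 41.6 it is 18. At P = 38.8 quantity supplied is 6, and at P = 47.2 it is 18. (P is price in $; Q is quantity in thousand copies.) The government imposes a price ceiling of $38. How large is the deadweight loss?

Demand slope = (41.6 − 46.4)/(18 − 6) = −0.4, so P = 48.8 − 0.4Q.
Supply slope = (47.2 − 38.8)/(18 − 6) = 0.7, so P = 34.6 + 0.7Q.
Competitive equilibrium: 48.8 − 0.4Q = 34.6 + 0.7Q → Q* = 12.9091, P* = 43.6364.
At the ceiling P = 38, quantity supplied = (38 − 34.6)/0.7 = 4.8571.
Willingness to pay at Q' = 4.8571: 48.8 − 0.4·4.8571 = 46.8572.
ΔQ = 12.9091 − 4.8571 = 8.052; wedge = 46.8572 − 38 = 8.8572.
DWL = ½ × 8.052 × 8.8572 = $35.66 thousand.

$35.66 thousand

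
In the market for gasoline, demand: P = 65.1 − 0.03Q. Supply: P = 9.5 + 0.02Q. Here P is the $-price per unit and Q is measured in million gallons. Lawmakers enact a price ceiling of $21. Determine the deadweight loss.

Competitive equilibrium: 65.1 − 0.03Q = 9.5 + 0.02Q → Q* = 1112, P* = 31.74.
At the ceiling P = 21, quantity supplied = (21 − 9.5)/0.02 = 575.
Willingness to pay at Q' = 575: 65.1 − 0.03·575 = 47.85.
ΔQ = 1112 − 575 = 537; wedge = 47.85 − 21 = 26.85.
Welfare loss = ½ × 537 × 26.85 = $7209.225 million.

$7209.225 million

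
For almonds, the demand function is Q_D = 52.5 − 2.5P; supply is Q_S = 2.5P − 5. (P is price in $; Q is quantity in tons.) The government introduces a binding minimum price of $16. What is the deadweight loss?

In inverse form: demand P = 21 − 0.4Q, supply P = 2 + 0.4Q.
Competitive equilibrium: 21 − 0.4Q = 2 + 0.4Q → Q* = 23.75, P* = 11.5.
At the floor P = 16, quantity demanded = (21 − 16)/0.4 = 12.5.
Sellers' marginal cost at Q' = 12.5: 2 + 0.4·12.5 = 7.
ΔQ = 23.75 − 12.5 = 11.25; wedge = 16 − 7 = 9.
DWL = ½ × 11.25 × 9 = $50.625.

$50.625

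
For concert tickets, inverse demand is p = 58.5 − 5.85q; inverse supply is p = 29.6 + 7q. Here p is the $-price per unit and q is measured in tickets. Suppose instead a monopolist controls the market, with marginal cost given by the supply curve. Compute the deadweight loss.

Competitive equilibrium: 58.5 − 5.85q = 29.6 + 7q → q* = 2.249, p* = 45.3432.
Marginal revenue: MR = 58.5 − 11.7q. Set MR = MC: 58.5 − 11.7q = 29.6 + 7q → q_m = 1.5455.
Price p_m = 58.5 − 5.85·1.5455 = 49.4588; MC(q_m) = 29.6 + 7·1.5455 = 40.4185.
Competitive q* = 2.249, so Δq = 0.7035; wedge = 49.4588 − 40.4185 = 9.0403.
Welfare loss = ½ × 0.7035 × 9.0403 = $3.18.

$3.18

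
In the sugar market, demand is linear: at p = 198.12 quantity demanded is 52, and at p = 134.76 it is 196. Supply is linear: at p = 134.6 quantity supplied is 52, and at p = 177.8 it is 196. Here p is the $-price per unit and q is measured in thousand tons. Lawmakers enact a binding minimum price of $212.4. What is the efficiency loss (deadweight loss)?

$5177.44 thousand

Demand slope = (134.76 − 198.12)/(196 − 52) = −0.44, so p = 221 − 0.44q.
Supply slope = (177.8 − 134.6)/(196 − 52) = 0.3, so p = 119 + 0.3q.
Competitive equilibrium: 221 − 0.44q = 119 + 0.3q → q* = 137.8378, p* = 160.3514.
At the floor p = 212.4, quantity demanded = (221 − 212.4)/0.44 = 19.5455.
Sellers' marginal cost at q' = 19.5455: 119 + 0.3·19.5455 = 124.8637.
Δq = 137.8378 − 19.5455 = 118.2923; wedge = 212.4 − 124.8637 = 87.5363.
Welfare loss = ½ × 118.2923 × 87.5363 = $5177.44 thousand.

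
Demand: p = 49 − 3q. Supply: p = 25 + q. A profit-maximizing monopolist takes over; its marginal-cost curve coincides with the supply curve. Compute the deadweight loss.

Competitive equilibrium: 49 − 3q = 25 + q → q* = 6, p* = 31.
Marginal revenue: MR = 49 − 6q. Set MR = MC: 49 − 6q = 25 + q → q_m = 3.4286.
Price p_m = 49 − 3·3.4286 = 38.7142; MC(q_m) = 25 + 1·3.4286 = 28.4286.
Competitive q* = 6, so Δq = 2.5714; wedge = 38.7142 − 28.4286 = 10.2856.
Deadweight loss = ½ × 2.5714 × 10.2856 = 13.22.

13.22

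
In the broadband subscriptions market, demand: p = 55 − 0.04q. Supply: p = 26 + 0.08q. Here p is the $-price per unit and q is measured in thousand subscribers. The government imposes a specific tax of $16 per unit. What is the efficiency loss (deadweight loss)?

Competitive equilibrium: 55 − 0.04q = 26 + 0.08q → q* = 241.6667, p* = 45.3333.
With the tax, the buyer price exceeds the seller price by 16: (55 − 0.04q) − (26 + 0.08q) = 16 → q' = 108.3333.
Δq = 241.6667 − 108.3333 = 133.3334; the wedge equals the tax, 16.
Deadweight loss = ½ × 133.3334 × 16 = $1066.67 thousand.

$1066.67 thousand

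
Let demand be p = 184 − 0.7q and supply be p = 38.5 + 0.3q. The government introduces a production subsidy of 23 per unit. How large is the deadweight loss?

Competitive equilibrium: 184 − 0.7q = 38.5 + 0.3q → q* = 145.5, p* = 82.15.
The subsidy lowers effective supply by 23: p = 15.5 + 0.3q.
New quantity: 184 − 0.7q = 15.5 + 0.3q → q' = 168.5.
Overproduction Δq = 168.5 − 145.5 = 23; wedge = subsidy = 23.
Deadweight loss = ½ × 23 × 23 = 264.50.

264.50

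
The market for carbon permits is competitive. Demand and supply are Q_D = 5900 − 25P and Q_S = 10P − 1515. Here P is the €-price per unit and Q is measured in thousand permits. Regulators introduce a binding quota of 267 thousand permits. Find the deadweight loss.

€7929.62 thousand

In inverse form: demand P = 236 − 0.04Q, supply P = 151.5 + 0.1Q.
Competitive equilibrium: 236 − 0.04Q = 151.5 + 0.1Q → Q* = 603.5714, P* = 211.8571.
At Q = 267: demand price = 236 − 0.04·267 = 225.32; supply price = 151.5 + 0.1·267 = 178.2.
ΔQ = 603.5714 − 267 = 336.5714; wedge = 225.32 − 178.2 = 47.12.
Welfare loss = ½ × 336.5714 × 47.12 = €7929.62 thousand.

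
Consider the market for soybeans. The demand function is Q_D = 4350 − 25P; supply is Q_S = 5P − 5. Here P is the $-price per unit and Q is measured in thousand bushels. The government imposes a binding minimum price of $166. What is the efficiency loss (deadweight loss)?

In inverse form: demand P = 174 − 0.04Q, supply P = 1 + 0.2Q.
Competitive equilibrium: 174 − 0.04Q = 1 + 0.2Q → Q* = 720.8333, P* = 145.1667.
At the floor P = 166, quantity demanded = (174 − 166)/0.04 = 200.
Sellers' marginal cost at Q' = 200: 1 + 0.2·200 = 41.
ΔQ = 720.8333 − 200 = 520.8333; wedge = 166 − 41 = 125.
Welfare loss = ½ × 520.8333 × 125 = $32552.08 thousand.

$32552.08 thousand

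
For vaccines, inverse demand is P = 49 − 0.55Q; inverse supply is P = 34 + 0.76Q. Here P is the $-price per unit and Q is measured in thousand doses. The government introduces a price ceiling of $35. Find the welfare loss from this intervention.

Competitive equilibrium: 49 − 0.55Q = 34 + 0.76Q → Q* = 11.45038, P* = 42.70229.
At the ceiling P = 35, quantity supplied = (35 − 34)/0.76 = 1.31579.
Willingness to pay at Q' = 1.31579: 49 − 0.55·1.31579 = 48.27632.
ΔQ = 11.45038 − 1.31579 = 10.13459; wedge = 48.27632 − 35 = 13.27632.
Welfare loss = ½ × 10.13459 × 13.27632 = $67.28 thousand.

$67.28 thousand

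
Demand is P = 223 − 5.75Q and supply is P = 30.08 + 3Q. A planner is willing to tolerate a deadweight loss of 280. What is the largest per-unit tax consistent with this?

70

Competitive equilibrium: 223 − 5.75Q = 30.08 + 3Q → Q* = 22.048, P* = 96.224.
A tax t gives ΔQ = t/8.75 and wedge t, so DWL = t²/17.5.
t²/17.5 = 280 → t² = 4900 → t = 70.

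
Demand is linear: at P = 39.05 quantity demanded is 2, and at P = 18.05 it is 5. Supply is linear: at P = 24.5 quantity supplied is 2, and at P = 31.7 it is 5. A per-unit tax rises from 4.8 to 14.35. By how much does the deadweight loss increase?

Demand slope = (18.05 − 39.05)/(5 − 2) = −7, so P = 53.05 − 7Q.
Supply slope = (31.7 − 24.5)/(5 − 2) = 2.4, so P = 19.7 + 2.4Q.
Competitive equilibrium: 53.05 − 7Q = 19.7 + 2.4Q → Q* = 3.5479, P* = 28.2149.
For a per-unit tax t: ΔQ = t/9.4, so DWL = ½·t·(t/9.4) = t²/18.8.
At t = 4.8: DWL = 1.226. At t = 14.35: DWL = 10.953.
Increase = 10.953 − 1.226 = 9.73.

9.73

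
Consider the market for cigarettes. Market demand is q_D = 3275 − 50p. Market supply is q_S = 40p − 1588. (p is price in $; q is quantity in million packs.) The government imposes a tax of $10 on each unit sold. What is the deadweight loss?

In inverse form: demand p = 65.5 − 0.02q, supply p = 39.7 + 0.025q.
Competitive equilibrium: 65.5 − 0.02q = 39.7 + 0.025q → q* = 573.3333, p* = 54.0333.
With the tax, the buyer price exceeds the seller price by 10: (65.5 − 0.02q) − (39.7 + 0.025q) = 10 → q' = 351.1111.
Δq = 573.3333 − 351.1111 = 222.2222; the wedge equals the tax, 10.
Welfare loss = ½ × 222.2222 × 10 = $1111.11 million.

$1111.11 million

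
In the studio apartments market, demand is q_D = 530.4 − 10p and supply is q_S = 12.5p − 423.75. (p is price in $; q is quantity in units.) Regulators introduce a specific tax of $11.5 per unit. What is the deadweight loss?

In inverse form: demand p = 53.04 − 0.1q, supply p = 33.9 + 0.08q.
Competitive equilibrium: 53.04 − 0.1q = 33.9 + 0.08q → q* = 106.3333, p* = 42.4067.
With the tax, the buyer price exceeds the seller price by 11.5: (53.04 − 0.1q) − (33.9 + 0.08q) = 11.5 → q' = 42.4444.
Δq = 106.3333 − 42.4444 = 63.8889; the wedge equals the tax, 11.5.
Deadweight loss = ½ × 63.8889 × 11.5 = $367.36.

$367.36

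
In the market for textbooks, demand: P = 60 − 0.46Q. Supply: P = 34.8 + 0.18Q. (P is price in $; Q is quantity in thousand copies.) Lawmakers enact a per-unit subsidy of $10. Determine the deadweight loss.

$78.125 thousand

Competitive equilibrium: 60 − 0.46Q = 34.8 + 0.18Q → Q* = 39.375, P* = 41.8875.
The subsidy lowers effective supply by 10: P = 24.8 + 0.18Q.
New quantity: 60 − 0.46Q = 24.8 + 0.18Q → Q' = 55.
Overproduction ΔQ = 55 − 39.375 = 15.625; wedge = subsidy = 10.
DWL = ½ × 15.625 × 10 = $78.125 thousand.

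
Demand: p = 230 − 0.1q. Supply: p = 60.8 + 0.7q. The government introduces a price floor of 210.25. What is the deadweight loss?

78.40

Competitive equilibrium: 230 − 0.1q = 60.8 + 0.7q → q* = 211.5, p* = 208.85.
At the floor p = 210.25, quantity demanded = (230 − 210.25)/0.1 = 197.5.
Sellers' marginal cost at q' = 197.5: 60.8 + 0.7·197.5 = 199.05.
Δq = 211.5 − 197.5 = 14; wedge = 210.25 − 199.05 = 11.2.
Deadweight loss = ½ × 14 × 11.2 = 78.40.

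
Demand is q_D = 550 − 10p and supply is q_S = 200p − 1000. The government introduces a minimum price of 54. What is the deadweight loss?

11410.01

In inverse form: demand p = 55 − 0.1q, supply p = 5 + 0.005q.
Competitive equilibrium: 55 − 0.1q = 5 + 0.005q → q* = 476.1905, p* = 7.381.
At the floor p = 54, quantity demanded = (55 − 54)/0.1 = 10.
Sellers' marginal cost at q' = 10: 5 + 0.005·10 = 5.05.
Δq = 476.1905 − 10 = 466.1905; wedge = 54 − 5.05 = 48.95.
DWL = ½ × 466.1905 × 48.95 = 11410.01.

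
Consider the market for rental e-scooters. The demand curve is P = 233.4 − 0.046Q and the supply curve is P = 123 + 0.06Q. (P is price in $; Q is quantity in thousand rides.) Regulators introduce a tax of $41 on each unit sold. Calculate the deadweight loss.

$7929.25 thousand

Competitive equilibrium: 233.4 − 0.046Q = 123 + 0.06Q → Q* = 1041.50943, P* = 185.49057.
With the tax, the buyer price exceeds the seller price by 41: (233.4 − 0.046Q) − (123 + 0.06Q) = 41 → Q' = 654.71698.
ΔQ = 1041.50943 − 654.71698 = 386.79245; the wedge equals the tax, 41.
Deadweight loss = ½ × 386.79245 × 41 = $7929.25 thousand.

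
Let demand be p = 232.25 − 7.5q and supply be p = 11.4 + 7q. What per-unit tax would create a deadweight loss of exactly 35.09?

31.9

Competitive equilibrium: 232.25 − 7.5q = 11.4 + 7q → q* = 15.231, p* = 118.0172.
A tax t gives Δq = t/14.5 and wedge t, so DWL = t²/29.
t²/29 = 35.09 → t² = 1017.61 → t = 31.9.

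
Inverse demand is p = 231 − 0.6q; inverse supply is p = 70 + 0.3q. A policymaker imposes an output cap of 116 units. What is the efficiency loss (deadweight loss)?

1779.76

Competitive equilibrium: 231 − 0.6q = 70 + 0.3q → q* = 178.8889, p* = 123.6667.
At q = 116: demand price = 231 − 0.6·116 = 161.4; supply price = 70 + 0.3·116 = 104.8.
Δq = 178.8889 − 116 = 62.8889; wedge = 161.4 − 104.8 = 56.6.
Welfare loss = ½ × 62.8889 × 56.6 = 1779.76.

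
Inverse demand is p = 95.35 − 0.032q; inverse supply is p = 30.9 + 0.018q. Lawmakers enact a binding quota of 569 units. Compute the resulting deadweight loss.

Competitive equilibrium: 95.35 − 0.032q = 30.9 + 0.018q → q* = 1289, p* = 54.102.
At q = 569: demand price = 95.35 − 0.032·569 = 77.142; supply price = 30.9 + 0.018·569 = 41.142.
Δq = 1289 − 569 = 720; wedge = 77.142 − 41.142 = 36.
Deadweight loss = ½ × 720 × 36 = 12960.

12960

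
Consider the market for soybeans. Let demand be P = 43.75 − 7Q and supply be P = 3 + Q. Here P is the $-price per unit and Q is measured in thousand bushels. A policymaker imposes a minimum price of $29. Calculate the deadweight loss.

$35.68 thousand

Competitive equilibrium: 43.75 − 7Q = 3 + Q → Q* = 5.0938, P* = 8.0938.
At the floor P = 29, quantity demanded = (43.75 − 29)/7 = 2.1071.
Sellers' marginal cost at Q' = 2.1071: 3 + 1·2.1071 = 5.1071.
ΔQ = 5.0938 − 2.1071 = 2.9867; wedge = 29 − 5.1071 = 23.8929.
The triangle = ½ × 2.9867 × 23.8929 = $35.68 thousand.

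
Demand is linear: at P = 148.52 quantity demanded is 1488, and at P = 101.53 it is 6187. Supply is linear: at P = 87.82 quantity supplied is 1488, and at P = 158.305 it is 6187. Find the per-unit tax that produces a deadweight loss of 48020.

49

Demand slope = (101.53 − 148.52)/(6187 − 1488) = −0.01, so P = 163.4 − 0.01Q.
Supply slope = (158.305 − 87.82)/(6187 − 1488) = 0.015, so P = 65.5 + 0.015Q.
Competitive equilibrium: 163.4 − 0.01Q = 65.5 + 0.015Q → Q* = 3916, P* = 124.24.
A tax t gives ΔQ = t/0.025 and wedge t, so DWL = t²/0.05.
t²/0.05 = 48020 → t² = 2401 → t = 49.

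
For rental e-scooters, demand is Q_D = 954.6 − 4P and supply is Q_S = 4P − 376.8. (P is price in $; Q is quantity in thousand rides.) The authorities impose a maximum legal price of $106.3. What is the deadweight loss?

$14460.06 thousand

In inverse form: demand P = 238.65 − 0.25Q, supply P = 94.2 + 0.25Q.
Competitive equilibrium: 238.65 − 0.25Q = 94.2 + 0.25Q → Q* = 288.9, P* = 166.425.
At the ceiling P = 106.3, quantity supplied = (106.3 − 94.2)/0.25 = 48.4.
Willingness to pay at Q' = 48.4: 238.65 − 0.25·48.4 = 226.55.
ΔQ = 288.9 − 48.4 = 240.5; wedge = 226.55 − 106.3 = 120.25.
DWL = ½ × 240.5 × 120.25 = $14460.06 thousand.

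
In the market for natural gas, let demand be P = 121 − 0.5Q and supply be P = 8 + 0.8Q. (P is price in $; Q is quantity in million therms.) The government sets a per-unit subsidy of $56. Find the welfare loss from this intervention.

Competitive equilibrium: 121 − 0.5Q = 8 + 0.8Q → Q* = 86.9231, P* = 77.5385.
The subsidy lowers effective supply by 56: P = 0.8Q − 48.
New quantity: 121 − 0.5Q = 0.8Q − 48 → Q' = 130.
Overproduction ΔQ = 130 − 86.9231 = 43.0769; wedge = subsidy = 56.
Deadweight loss = ½ × 43.0769 × 56 = $1206.15 million.

$1206.15 million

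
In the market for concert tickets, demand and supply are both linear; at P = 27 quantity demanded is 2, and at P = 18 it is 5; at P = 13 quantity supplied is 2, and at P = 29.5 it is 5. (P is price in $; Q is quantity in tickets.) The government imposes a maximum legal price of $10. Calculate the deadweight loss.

Demand slope = (18 − 27)/(5 − 2) = −3, so P = 33 − 3Q.
Supply slope = (29.5 − 13)/(5 − 2) = 5.5, so P = 2 + 5.5Q.
Competitive equilibrium: 33 − 3Q = 2 + 5.5Q → Q* = 3.6471, P* = 22.0588.
At the ceiling P = 10, quantity supplied = (10 − 2)/5.5 = 1.4545.
Willingness to pay at Q' = 1.4545: 33 − 3·1.4545 = 28.6365.
ΔQ = 3.6471 − 1.4545 = 2.1926; wedge = 28.6365 − 10 = 18.6365.
The triangle = ½ × 2.1926 × 18.6365 = $20.43.

$20.43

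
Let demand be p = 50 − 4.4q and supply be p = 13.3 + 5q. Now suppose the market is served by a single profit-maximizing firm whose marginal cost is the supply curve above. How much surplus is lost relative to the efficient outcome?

Competitive equilibrium: 50 − 4.4q = 13.3 + 5q → q* = 3.9043, p* = 32.8213.
Marginal revenue: MR = 50 − 8.8q. Set MR = MC: 50 − 8.8q = 13.3 + 5q → q_m = 2.6594.
Price p_m = 50 − 4.4·2.6594 = 38.2986; MC(q_m) = 13.3 + 5·2.6594 = 26.597.
Competitive q* = 3.9043, so Δq = 1.2449; wedge = 38.2986 − 26.597 = 11.7016.
DWL = ½ × 1.2449 × 11.7016 = 7.28.

7.28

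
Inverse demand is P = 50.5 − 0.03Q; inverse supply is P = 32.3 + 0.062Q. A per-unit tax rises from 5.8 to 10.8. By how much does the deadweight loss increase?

Competitive equilibrium: 50.5 − 0.03Q = 32.3 + 0.062Q → Q* = 197.8261, P* = 44.5652.
For a per-unit tax t: ΔQ = t/0.092, so DWL = ½·t·(t/0.092) = t²/0.184.
At t = 5.8: DWL = 182.826. At t = 10.8: DWL = 633.913.
Increase = 633.913 − 182.826 = 451.09.

451.09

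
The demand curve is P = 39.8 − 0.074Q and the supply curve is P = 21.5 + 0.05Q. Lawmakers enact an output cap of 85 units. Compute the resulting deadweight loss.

242.81

Competitive equilibrium: 39.8 − 0.074Q = 21.5 + 0.05Q → Q* = 147.5806, P* = 28.879.
At Q = 85: demand price = 39.8 − 0.074·85 = 33.51; supply price = 21.5 + 0.05·85 = 25.75.
ΔQ = 147.5806 − 85 = 62.5806; wedge = 33.51 − 25.75 = 7.76.
Welfare loss = ½ × 62.5806 × 7.76 = 242.81.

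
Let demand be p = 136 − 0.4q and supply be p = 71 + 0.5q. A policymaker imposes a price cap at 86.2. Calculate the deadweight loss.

787.09

Competitive equilibrium: 136 − 0.4q = 71 + 0.5q → q* = 72.2222, p* = 107.1111.
At the ceiling p = 86.2, quantity supplied = (86.2 − 71)/0.5 = 30.4.
Willingness to pay at q' = 30.4: 136 − 0.4·30.4 = 123.84.
Δq = 72.2222 − 30.4 = 41.8222; wedge = 123.84 − 86.2 = 37.64.
Welfare loss = ½ × 41.8222 × 37.64 = 787.09.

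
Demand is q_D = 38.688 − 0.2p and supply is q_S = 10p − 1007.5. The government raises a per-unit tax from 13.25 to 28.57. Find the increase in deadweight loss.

In inverse form: demand p = 193.44 − 5q, supply p = 100.75 + 0.1q.
Competitive equilibrium: 193.44 − 5q = 100.75 + 0.1q → q* = 18.1745, p* = 102.5675.
For a per-unit tax t: Δq = t/5.1, so DWL = ½·t·(t/5.1) = t²/10.2.
At t = 13.25: DWL = 17.212. At t = 28.57: DWL = 80.024.
Increase = 80.024 − 17.212 = 62.812.

62.812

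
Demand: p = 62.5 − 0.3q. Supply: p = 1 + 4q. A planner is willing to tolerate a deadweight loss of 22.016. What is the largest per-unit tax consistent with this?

Competitive equilibrium: 62.5 − 0.3q = 1 + 4q → q* = 14.3023, p* = 58.2093.
A tax t gives Δq = t/4.3 and wedge t, so DWL = t²/8.6.
t²/8.6 = 22.016 → t² = 189.3376 → t = 13.76.

13.76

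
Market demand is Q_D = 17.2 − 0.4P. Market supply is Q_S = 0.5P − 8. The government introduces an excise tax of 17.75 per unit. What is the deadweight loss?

35.01

In inverse form: demand P = 43 − 2.5Q, supply P = 16 + 2Q.
Competitive equilibrium: 43 − 2.5Q = 16 + 2Q → Q* = 6, P* = 28.
With the tax, the buyer price exceeds the seller price by 17.75: (43 − 2.5Q) − (16 + 2Q) = 17.75 → Q' = 2.0556.
ΔQ = 6 − 2.0556 = 3.9444; the wedge equals the tax, 17.75.
DWL = ½ × 3.9444 × 17.75 = 35.01.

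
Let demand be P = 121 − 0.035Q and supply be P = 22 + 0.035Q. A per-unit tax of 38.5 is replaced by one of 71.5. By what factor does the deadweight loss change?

3.449

Competitive equilibrium: 121 − 0.035Q = 22 + 0.035Q → Q* = 1414.2857, P* = 71.5.
For a per-unit tax t: ΔQ = t/0.07, so DWL = ½·t·(t/0.07) = t²/0.14.
At t = 38.5: DWL = 10587.5. At t = 71.5: DWL = 36516.071.
Ratio = (71.5/38.5)² = 3.449.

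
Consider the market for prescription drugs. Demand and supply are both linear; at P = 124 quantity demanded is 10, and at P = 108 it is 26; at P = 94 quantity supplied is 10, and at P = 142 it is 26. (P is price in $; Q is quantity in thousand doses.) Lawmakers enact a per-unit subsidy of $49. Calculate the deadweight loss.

$300.125 thousand

Demand slope = (108 − 124)/(26 − 10) = −1, so P = 134 − Q.
Supply slope = (142 − 94)/(26 − 10) = 3, so P = 64 + 3Q.
Competitive equilibrium: 134 − Q = 64 + 3Q → Q* = 17.5, P* = 116.5.
The subsidy lowers effective supply by 49: P = 15 + 3Q.
New quantity: 134 − Q = 15 + 3Q → Q' = 29.75.
Overproduction ΔQ = 29.75 − 17.5 = 12.25; wedge = subsidy = 49.
DWL = ½ × 12.25 × 49 = $300.125 thousand.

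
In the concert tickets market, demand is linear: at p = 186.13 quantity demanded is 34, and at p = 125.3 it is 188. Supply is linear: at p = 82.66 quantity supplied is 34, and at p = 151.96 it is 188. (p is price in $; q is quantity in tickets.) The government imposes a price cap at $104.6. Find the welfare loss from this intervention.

Demand slope = (125.3 − 186.13)/(188 − 34) = −0.395, so p = 199.56 − 0.395q.
Supply slope = (151.96 − 82.66)/(188 − 34) = 0.45, so p = 67.36 + 0.45q.
Competitive equilibrium: 199.56 − 0.395q = 67.36 + 0.45q → q* = 156.4497, p* = 137.7624.
At the ceiling p = 104.6, quantity supplied = (104.6 − 67.36)/0.45 = 82.7556.
Willingness to pay at q' = 82.7556: 199.56 − 0.395·82.7556 = 166.8715.
Δq = 156.4497 − 82.7556 = 73.6941; wedge = 166.8715 − 104.6 = 62.2715.
DWL = ½ × 73.6941 × 62.2715 = $2294.52.

$2294.52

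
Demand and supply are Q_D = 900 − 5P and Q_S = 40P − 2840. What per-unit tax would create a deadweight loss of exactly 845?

In inverse form: demand P = 180 − 0.2Q, supply P = 71 + 0.025Q.
Competitive equilibrium: 180 − 0.2Q = 71 + 0.025Q → Q* = 484.4444, P* = 83.1111.
A tax t gives ΔQ = t/0.225 and wedge t, so DWL = t²/0.45.
t²/0.45 = 845 → t² = 380.25 → t = 19.5.

19.5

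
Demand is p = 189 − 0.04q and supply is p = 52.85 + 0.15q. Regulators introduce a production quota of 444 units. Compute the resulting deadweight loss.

7058.43

Competitive equilibrium: 189 − 0.04q = 52.85 + 0.15q → q* = 716.5789, p* = 160.3368.
At q = 444: demand price = 189 − 0.04·444 = 171.24; supply price = 52.85 + 0.15·444 = 119.45.
Δq = 716.5789 − 444 = 272.5789; wedge = 171.24 − 119.45 = 51.79.
Deadweight loss = ½ × 272.5789 × 51.79 = 7058.43.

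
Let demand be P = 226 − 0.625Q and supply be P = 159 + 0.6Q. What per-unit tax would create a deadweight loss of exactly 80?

14

Competitive equilibrium: 226 − 0.625Q = 159 + 0.6Q → Q* = 54.6939, P* = 191.8163.
A tax t gives ΔQ = t/1.225 and wedge t, so DWL = t²/2.45.
t²/2.45 = 80 → t² = 196 → t = 14.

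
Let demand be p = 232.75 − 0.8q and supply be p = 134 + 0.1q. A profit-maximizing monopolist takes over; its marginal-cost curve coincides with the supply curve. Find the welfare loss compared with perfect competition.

1199.73

Competitive equilibrium: 232.75 − 0.8q = 134 + 0.1q → q* = 109.7222, p* = 144.9722.
Marginal revenue: MR = 232.75 − 1.6q. Set MR = MC: 232.75 − 1.6q = 134 + 0.1q → q_m = 58.0882.
Price p_m = 232.75 − 0.8·58.0882 = 186.2794; MC(q_m) = 134 + 0.1·58.0882 = 139.8088.
Competitive q* = 109.7222, so Δq = 51.634; wedge = 186.2794 − 139.8088 = 46.4706.
The triangle = ½ × 51.634 × 46.4706 = 1199.73.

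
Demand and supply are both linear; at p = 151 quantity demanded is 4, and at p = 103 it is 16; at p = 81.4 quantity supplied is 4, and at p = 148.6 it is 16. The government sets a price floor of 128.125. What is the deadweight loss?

11.25

Demand slope = (103 − 151)/(16 − 4) = −4, so p = 167 − 4q.
Supply slope = (148.6 − 81.4)/(16 − 4) = 5.6, so p = 59 + 5.6q.
Competitive equilibrium: 167 − 4q = 59 + 5.6q → q* = 11.25, p* = 122.
At the floor p = 128.125, quantity demanded = (167 − 128.125)/4 = 9.7188.
Sellers' marginal cost at q' = 9.7188: 59 + 5.6·9.7188 = 113.4253.
Δq = 11.25 − 9.7188 = 1.5312; wedge = 128.125 − 113.4253 = 14.6997.
Deadweight loss = ½ × 1.5312 × 14.6997 = 11.25.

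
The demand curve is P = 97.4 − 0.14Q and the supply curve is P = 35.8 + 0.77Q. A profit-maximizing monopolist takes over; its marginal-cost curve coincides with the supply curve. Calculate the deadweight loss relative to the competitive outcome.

37.07

Competitive equilibrium: 97.4 − 0.14Q = 35.8 + 0.77Q → Q* = 67.69231, P* = 87.92308.
Marginal revenue: MR = 97.4 − 0.28Q. Set MR = MC: 97.4 − 0.28Q = 35.8 + 0.77Q → Q_m = 58.66667.
Price P_m = 97.4 − 0.14·58.66667 = 89.18667; MC(Q_m) = 35.8 + 0.77·58.66667 = 80.97334.
Competitive Q* = 67.69231, so ΔQ = 9.02564; wedge = 89.18667 − 80.97334 = 8.21333.
DWL = ½ × 9.02564 × 8.21333 = 37.07.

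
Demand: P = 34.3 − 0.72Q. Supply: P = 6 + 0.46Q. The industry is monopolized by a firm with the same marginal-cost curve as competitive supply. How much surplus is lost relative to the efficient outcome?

Competitive equilibrium: 34.3 − 0.72Q = 6 + 0.46Q → Q* = 23.9831, P* = 17.0322.
Marginal revenue: MR = 34.3 − 1.44Q. Set MR = MC: 34.3 − 1.44Q = 6 + 0.46Q → Q_m = 14.8947.
Price P_m = 34.3 − 0.72·14.8947 = 23.5758; MC(Q_m) = 6 + 0.46·14.8947 = 12.8516.
Competitive Q* = 23.9831, so ΔQ = 9.0884; wedge = 23.5758 − 12.8516 = 10.7242.
The triangle = ½ × 9.0884 × 10.7242 = 48.73.

48.73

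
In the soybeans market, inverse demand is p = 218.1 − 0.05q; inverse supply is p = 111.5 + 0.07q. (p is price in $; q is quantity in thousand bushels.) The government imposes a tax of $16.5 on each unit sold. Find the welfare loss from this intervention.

$1134.375 thousand

Competitive equilibrium: 218.1 − 0.05q = 111.5 + 0.07q → q* = 888.3333, p* = 173.6833.
With the tax, the buyer price exceeds the seller price by 16.5: (218.1 − 0.05q) − (111.5 + 0.07q) = 16.5 → q' = 750.8333.
Δq = 888.3333 − 750.8333 = 137.5; the wedge equals the tax, 16.5.
The triangle = ½ × 137.5 × 16.5 = $1134.375 thousand.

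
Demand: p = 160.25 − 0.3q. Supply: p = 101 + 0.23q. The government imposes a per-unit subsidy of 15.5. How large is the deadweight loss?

Competitive equilibrium: 160.25 − 0.3q = 101 + 0.23q → q* = 111.7925, p* = 126.7123.
The subsidy lowers effective supply by 15.5: p = 85.5 + 0.23q.
New quantity: 160.25 − 0.3q = 85.5 + 0.23q → q' = 141.0377.
Overproduction Δq = 141.0377 − 111.7925 = 29.2452; wedge = subsidy = 15.5.
DWL = ½ × 29.2452 × 15.5 = 226.65.

226.65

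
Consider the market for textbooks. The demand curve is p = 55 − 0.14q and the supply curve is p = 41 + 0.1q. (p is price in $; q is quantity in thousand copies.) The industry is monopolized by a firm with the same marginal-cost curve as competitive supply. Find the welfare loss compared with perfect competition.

$55.42 thousand

Competitive equilibrium: 55 − 0.14q = 41 + 0.1q → q* = 58.3333, p* = 46.8333.
Marginal revenue: MR = 55 − 0.28q. Set MR = MC: 55 − 0.28q = 41 + 0.1q → q_m = 36.8421.
Price p_m = 55 − 0.14·36.8421 = 49.8421; MC(q_m) = 41 + 0.1·36.8421 = 44.6842.
Competitive q* = 58.3333, so Δq = 21.4912; wedge = 49.8421 − 44.6842 = 5.1579.
Welfare loss = ½ × 21.4912 × 5.1579 = $55.42 thousand.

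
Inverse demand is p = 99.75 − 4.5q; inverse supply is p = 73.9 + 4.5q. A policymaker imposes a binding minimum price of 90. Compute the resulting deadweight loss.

Competitive equilibrium: 99.75 − 4.5q = 73.9 + 4.5q → q* = 2.8722, p* = 86.825.
At the floor p = 90, quantity demanded = (99.75 − 90)/4.5 = 2.1667.
Sellers' marginal cost at q' = 2.1667: 73.9 + 4.5·2.1667 = 83.6502.
Δq = 2.8722 − 2.1667 = 0.7055; wedge = 90 − 83.6502 = 6.3498.
Welfare loss = ½ × 0.7055 × 6.3498 = 2.24.

2.24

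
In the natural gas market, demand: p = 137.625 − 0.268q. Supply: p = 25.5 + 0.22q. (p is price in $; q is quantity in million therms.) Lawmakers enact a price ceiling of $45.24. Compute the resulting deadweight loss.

$4784.93 million

Competitive equilibrium: 137.625 − 0.268q = 25.5 + 0.22q → q* = 229.7643, p* = 76.0482.
At the ceiling p = 45.24, quantity supplied = (45.24 − 25.5)/0.22 = 89.7273.
Willingness to pay at q' = 89.7273: 137.625 − 0.268·89.7273 = 113.5781.
Δq = 229.7643 − 89.7273 = 140.037; wedge = 113.5781 − 45.24 = 68.3381.
DWL = ½ × 140.037 × 68.3381 = $4784.93 million.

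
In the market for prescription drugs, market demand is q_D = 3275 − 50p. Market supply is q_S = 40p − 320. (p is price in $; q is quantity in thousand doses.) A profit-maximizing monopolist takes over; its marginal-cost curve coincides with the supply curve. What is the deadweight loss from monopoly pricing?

In inverse form: demand p = 65.5 − 0.02q, supply p = 8 + 0.025q.
Competitive equilibrium: 65.5 − 0.02q = 8 + 0.025q → q* = 1277.77778, p* = 39.94444.
Marginal revenue: MR = 65.5 − 0.04q. Set MR = MC: 65.5 − 0.04q = 8 + 0.025q → q_m = 884.61538.
Price p_m = 65.5 − 0.02·884.61538 = 47.80769; MC(q_m) = 8 + 0.025·884.61538 = 30.11538.
Competitive q* = 1277.77778, so Δq = 393.1624; wedge = 47.80769 − 30.11538 = 17.69231.
The triangle = ½ × 393.1624 × 17.69231 = $3477.98 thousand.

$3477.98 thousand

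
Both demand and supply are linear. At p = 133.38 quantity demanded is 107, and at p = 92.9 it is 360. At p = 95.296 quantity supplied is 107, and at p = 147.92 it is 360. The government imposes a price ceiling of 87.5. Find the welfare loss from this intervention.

Demand slope = (92.9 − 133.38)/(360 − 107) = −0.16, so p = 150.5 − 0.16q.
Supply slope = (147.92 − 95.296)/(360 − 107) = 0.208, so p = 73.04 + 0.208q.
Competitive equilibrium: 150.5 − 0.16q = 73.04 + 0.208q → q* = 210.4891, p* = 116.8217.
At the ceiling p = 87.5, quantity supplied = (87.5 − 73.04)/0.208 = 69.5192.
Willingness to pay at q' = 69.5192: 150.5 − 0.16·69.5192 = 139.3769.
Δq = 210.4891 − 69.5192 = 140.9699; wedge = 139.3769 − 87.5 = 51.8769.
Deadweight loss = ½ × 140.9699 × 51.8769 = 3656.54.

3656.54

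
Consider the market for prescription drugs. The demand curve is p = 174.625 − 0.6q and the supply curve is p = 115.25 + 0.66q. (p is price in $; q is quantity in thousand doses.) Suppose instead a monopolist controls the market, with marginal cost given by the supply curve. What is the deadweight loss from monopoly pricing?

$145.57 thousand

Competitive equilibrium: 174.625 − 0.6q = 115.25 + 0.66q → q* = 47.123, p* = 146.3512.
Marginal revenue: MR = 174.625 − 1.2q. Set MR = MC: 174.625 − 1.2q = 115.25 + 0.66q → q_m = 31.922.
Price p_m = 174.625 − 0.6·31.922 = 155.4718; MC(q_m) = 115.25 + 0.66·31.922 = 136.3185.
Competitive q* = 47.123, so Δq = 15.201; wedge = 155.4718 − 136.3185 = 19.1533.
DWL = ½ × 15.201 × 19.1533 = $145.57 thousand.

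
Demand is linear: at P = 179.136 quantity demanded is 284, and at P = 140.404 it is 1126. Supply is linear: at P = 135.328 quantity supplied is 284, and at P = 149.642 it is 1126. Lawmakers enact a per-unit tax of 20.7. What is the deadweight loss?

3400.71

Demand slope = (140.404 − 179.136)/(1126 − 284) = −0.046, so P = 192.2 − 0.046Q.
Supply slope = (149.642 − 135.328)/(1126 − 284) = 0.017, so P = 130.5 + 0.017Q.
Competitive equilibrium: 192.2 − 0.046Q = 130.5 + 0.017Q → Q* = 979.3651, P* = 147.1492.
With the tax, the buyer price exceeds the seller price by 20.7: (192.2 − 0.046Q) − (130.5 + 0.017Q) = 20.7 → Q' = 650.7937.
ΔQ = 979.3651 − 650.7937 = 328.5714; the wedge equals the tax, 20.7.
Deadweight loss = ½ × 328.5714 × 20.7 = 3400.71.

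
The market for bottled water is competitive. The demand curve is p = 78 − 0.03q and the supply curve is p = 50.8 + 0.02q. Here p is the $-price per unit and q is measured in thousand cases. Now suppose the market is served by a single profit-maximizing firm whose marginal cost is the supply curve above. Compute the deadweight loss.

$1040.40 thousand

Competitive equilibrium: 78 − 0.03q = 50.8 + 0.02q → q* = 544, p* = 61.68.
Marginal revenue: MR = 78 − 0.06q. Set MR = MC: 78 − 0.06q = 50.8 + 0.02q → q_m = 340.
Price p_m = 78 − 0.03·340 = 67.8; MC(q_m) = 50.8 + 0.02·340 = 57.6.
Competitive q* = 544, so Δq = 204; wedge = 67.8 − 57.6 = 10.2.
DWL = ½ × 204 × 10.2 = $1040.40 thousand.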